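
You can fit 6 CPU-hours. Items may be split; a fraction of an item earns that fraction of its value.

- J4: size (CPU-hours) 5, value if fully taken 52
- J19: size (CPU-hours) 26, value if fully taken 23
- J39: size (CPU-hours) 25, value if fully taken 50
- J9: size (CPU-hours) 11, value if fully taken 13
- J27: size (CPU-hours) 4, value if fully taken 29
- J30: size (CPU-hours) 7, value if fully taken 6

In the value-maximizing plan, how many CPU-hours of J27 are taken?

1

Sort by value density: J4 52/5≈10.4, J27 29/4≈7.25, J39 50/25≈2, J9 13/11≈1.18, J19 23/26≈0.885, J30 6/7≈0.857.
All 5 CPU-hours of J4 fit (value 52) — 1 remain.
Fill the last 1 CPU-hours with part of J27: 1/4 of it earns 7.25.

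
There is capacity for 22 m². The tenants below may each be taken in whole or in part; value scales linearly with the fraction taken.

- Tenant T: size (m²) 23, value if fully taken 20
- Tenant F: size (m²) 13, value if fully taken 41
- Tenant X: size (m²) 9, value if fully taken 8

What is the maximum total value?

49

Best value per unit of size first: Tenant F 41/13≈3.15, Tenant X 8/9≈0.889, Tenant T 20/23≈0.87.
All 13 m² of Tenant F fit (value 41) ; 9 remain.
All 9 m² of Tenant X fit (value 8) ; 0 remain.
Total value = 49.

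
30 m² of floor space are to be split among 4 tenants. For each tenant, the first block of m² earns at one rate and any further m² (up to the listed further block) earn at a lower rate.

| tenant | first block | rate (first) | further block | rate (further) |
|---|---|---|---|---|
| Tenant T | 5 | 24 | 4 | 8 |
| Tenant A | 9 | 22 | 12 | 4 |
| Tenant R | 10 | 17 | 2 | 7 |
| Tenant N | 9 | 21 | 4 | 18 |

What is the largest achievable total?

630

Rank every tier by rate: Tenant T/T1 24 > Tenant A/T1 22 > Tenant N/T1 21 > Tenant N/T2 18 > Tenant R/T1 17 > Tenant T/T2 8 > Tenant R/T2 7 > Tenant A/T2 4.
Tenant T T1 at 24: fill all 5 — 25 left.
Tenant A/T1 (22): +9 — 16 left.
Tenant N/T1 (21): +9 — 7 left.
Tenant N T2 at 18: fill all 4 — 3 left.
Tenant R/T1: +3 of 10 at 17; pool empty.
Total = 24×5 + 22×9 + 21×9 + 18×4 + 17×3 = 630.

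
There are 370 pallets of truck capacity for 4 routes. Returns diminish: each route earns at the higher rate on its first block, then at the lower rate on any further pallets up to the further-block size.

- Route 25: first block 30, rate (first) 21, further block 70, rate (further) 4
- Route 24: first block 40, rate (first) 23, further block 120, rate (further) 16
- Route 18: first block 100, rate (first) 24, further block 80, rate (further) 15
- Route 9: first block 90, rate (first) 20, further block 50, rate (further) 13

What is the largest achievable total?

7510

Treat each block as its own option and order by rate: Route 18/first 24 > Route 24/first 23 > Route 25/first 21 > Route 9/first 20 > Route 24/second 16 > Route 18/second 15 > Route 9/second 13 > Route 25/second 4.
Route 18 first at 24: fill all 100 — 270 left.
Route 24 first at 23: fill all 40 — 230 left.
Fill Route 25 first block (30 at 21) — 200 left.
Fill Route 9 first block (90 at 20) — 110 left.
Route 24 second at 16: only 110 left, fill 110.
Total = 24×100 + 23×40 + 21×30 + 20×90 + 16×110 = 7510.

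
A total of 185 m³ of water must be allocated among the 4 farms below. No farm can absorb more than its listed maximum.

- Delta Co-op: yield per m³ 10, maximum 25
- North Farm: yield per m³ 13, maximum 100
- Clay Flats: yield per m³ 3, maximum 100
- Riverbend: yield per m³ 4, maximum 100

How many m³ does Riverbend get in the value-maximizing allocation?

60

Rank by yield per m³: North Farm 13 > Delta Co-op 10 > Riverbend 4 > Clay Flats 3.
North Farm: +100 to 100 (cap) → 85 left.
Delta Co-op: +25 to 25 (cap) → 60 left.
Only 60 left; Riverbend takes them to reach 60.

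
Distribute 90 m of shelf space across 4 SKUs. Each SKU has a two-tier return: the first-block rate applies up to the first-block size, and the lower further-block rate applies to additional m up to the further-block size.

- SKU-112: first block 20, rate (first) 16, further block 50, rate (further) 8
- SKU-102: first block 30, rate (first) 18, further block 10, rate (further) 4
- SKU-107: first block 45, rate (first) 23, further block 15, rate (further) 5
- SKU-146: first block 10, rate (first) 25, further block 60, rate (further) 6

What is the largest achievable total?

1905

Order all 8 blocks by rate: SKU-146/T1 25 > SKU-107/T1 23 > SKU-102/T1 18 > SKU-112/T1 16 > SKU-112/T2 8 > SKU-146/T2 6 > SKU-107/T2 5 > SKU-102/T2 4.
SKU-146 T1 at 25: fill all 10 — 80 left.
Fill SKU-107 T1 block (45 at 23) — 35 left.
SKU-102 T1 at 18: fill all 30 — 5 left.
5 remain; put them into SKU-112 T1 at 16.
Total = 25×10 + 23×45 + 18×30 + 16×5 = 1905.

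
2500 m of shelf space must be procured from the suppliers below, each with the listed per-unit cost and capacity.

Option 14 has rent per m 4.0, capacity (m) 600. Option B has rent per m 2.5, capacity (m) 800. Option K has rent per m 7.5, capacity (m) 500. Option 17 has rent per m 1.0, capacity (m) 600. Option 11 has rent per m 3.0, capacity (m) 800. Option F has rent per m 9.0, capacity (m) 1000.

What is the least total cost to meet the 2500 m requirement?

6200

Cheapest first:
Option 17 at 1.0: take all 600 m — 1900 still needed.
Option B (2.5): use full 800 — 1100 m to go.
Option 11 at 3.0: take all 800 m — 300 still needed.
Option 14 (4.0): take the remaining 300 — done.
Option K, Option F: unused.
Cost = 600×1.0 + 800×2.5 + 800×3.0 + 300×4.0 = 6200.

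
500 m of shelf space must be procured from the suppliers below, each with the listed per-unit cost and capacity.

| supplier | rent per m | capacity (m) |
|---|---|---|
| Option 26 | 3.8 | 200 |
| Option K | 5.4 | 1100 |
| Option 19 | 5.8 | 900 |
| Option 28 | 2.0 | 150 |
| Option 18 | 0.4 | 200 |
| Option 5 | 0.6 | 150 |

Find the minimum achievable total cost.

470

Cheapest first:
Option 18 (0.4): use full 200 — 300 m to go.
Option 5 at 0.6: take all 150 m — 150 still needed.
Option 28 (2.0): use full 150 — 0 m to go.
Option 26, Option K, Option 19: unused.
Cost = 200×0.4 + 150×0.6 + 150×2.0 = 470.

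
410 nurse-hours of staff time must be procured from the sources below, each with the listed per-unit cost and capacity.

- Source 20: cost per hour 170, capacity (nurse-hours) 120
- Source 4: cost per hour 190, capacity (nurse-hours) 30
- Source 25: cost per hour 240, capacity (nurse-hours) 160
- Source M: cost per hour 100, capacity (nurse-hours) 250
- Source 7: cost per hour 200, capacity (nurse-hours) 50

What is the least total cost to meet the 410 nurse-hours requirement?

Cheapest first:
Source M (100): use full 250 ; 160 nurse-hours to go.
Source 20 at 170: take all 120 nurse-hours ; 40 still needed.
Take 30 from Source 4 at 190 ; need 10 more.
Source 7 at 200: take 10 of its 50 ; requirement met.
Source 25: unused.
Cost = 250×100 + 120×170 + 30×190 + 10×200 = 53100.

53100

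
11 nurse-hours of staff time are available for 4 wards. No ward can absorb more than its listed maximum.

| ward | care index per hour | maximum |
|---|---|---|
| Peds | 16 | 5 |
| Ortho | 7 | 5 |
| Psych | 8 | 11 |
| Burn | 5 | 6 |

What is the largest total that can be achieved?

128

Highest care index per hour first: Peds 16 > Psych 8 > Ortho 7 > Burn 5.
Peds takes 5 to reach its cap of 5 — 6 left.
Psych: +6 (room for 11) → 6. Pool exhausted.
Total = 16×5 + 8×6 = 128.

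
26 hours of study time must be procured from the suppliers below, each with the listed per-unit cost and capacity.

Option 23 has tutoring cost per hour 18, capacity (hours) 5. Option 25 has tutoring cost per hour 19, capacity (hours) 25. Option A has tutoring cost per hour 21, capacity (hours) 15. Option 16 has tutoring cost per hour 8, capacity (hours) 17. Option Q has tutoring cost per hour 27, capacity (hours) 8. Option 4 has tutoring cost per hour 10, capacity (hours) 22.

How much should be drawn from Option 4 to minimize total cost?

9

Use suppliers in increasing cost order.
Option 16 at 8: take all 17 hours ; 9 still needed.
Option 4 (10): take the remaining 9 ; done.
Option 23, Option 25, Option A, Option Q: unused.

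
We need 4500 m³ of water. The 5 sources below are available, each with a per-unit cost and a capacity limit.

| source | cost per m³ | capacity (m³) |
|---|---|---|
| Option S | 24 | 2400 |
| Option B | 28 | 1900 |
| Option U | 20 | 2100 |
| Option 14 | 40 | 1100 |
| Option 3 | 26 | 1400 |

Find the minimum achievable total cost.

99600

Fill from the cheapest source first.
Option U at 20: take all 2100 m³ ; 2400 still needed.
Option S (24): use full 2400 ; 0 m³ to go.
Option 3, Option B, Option 14: unused.
Cost = 2100×20 + 2400×24 = 99600.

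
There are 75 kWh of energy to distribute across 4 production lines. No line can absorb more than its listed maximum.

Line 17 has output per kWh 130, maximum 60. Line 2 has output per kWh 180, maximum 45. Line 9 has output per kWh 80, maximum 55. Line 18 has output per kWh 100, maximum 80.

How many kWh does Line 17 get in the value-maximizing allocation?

30

Order the production lines by output per kWh: Line 2 180 > Line 17 130 > Line 18 100 > Line 9 80.
Give Line 2 45 to hit its cap of 45 ; 30 left.
Line 17: +30 (room for 60) → 30. Pool exhausted.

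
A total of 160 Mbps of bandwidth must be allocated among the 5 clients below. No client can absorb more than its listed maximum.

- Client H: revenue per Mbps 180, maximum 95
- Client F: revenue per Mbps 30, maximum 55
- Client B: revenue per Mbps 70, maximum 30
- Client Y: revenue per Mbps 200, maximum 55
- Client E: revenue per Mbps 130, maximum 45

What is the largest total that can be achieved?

29400

Rank by revenue per Mbps: Client Y 200 > Client H 180 > Client E 130 > Client B 70 > Client F 30.
Client Y takes 55 to reach its cap of 55 → 105 left.
Client H takes 95 to reach its cap of 95 → 10 left.
Client E has room for 45 but only 10 remain, so it gets 10.
Total = 180×95 + 200×55 + 130×10 = 29400.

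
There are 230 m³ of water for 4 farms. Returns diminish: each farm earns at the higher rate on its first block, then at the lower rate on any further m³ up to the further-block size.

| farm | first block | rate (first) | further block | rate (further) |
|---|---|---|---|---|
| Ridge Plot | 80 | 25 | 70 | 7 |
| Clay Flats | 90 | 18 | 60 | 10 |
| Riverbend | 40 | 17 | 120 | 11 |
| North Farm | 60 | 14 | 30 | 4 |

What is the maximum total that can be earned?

Treat each block as its own option and order by rate: Ridge Plot/first 25 > Clay Flats/first 18 > Riverbend/first 17 > North Farm/first 14 > Riverbend/second 11 > Clay Flats/second 10 > Ridge Plot/second 7 > North Farm/second 4.
Ridge Plot first at 25: fill all 80 → 150 left.
Fill Clay Flats first block (90 at 18) → 60 left.
Riverbend first at 17: fill all 40 → 20 left.
20 remain; put them into North Farm first at 14.
Total = 25×80 + 18×90 + 17×40 + 14×20 = 4580.

4580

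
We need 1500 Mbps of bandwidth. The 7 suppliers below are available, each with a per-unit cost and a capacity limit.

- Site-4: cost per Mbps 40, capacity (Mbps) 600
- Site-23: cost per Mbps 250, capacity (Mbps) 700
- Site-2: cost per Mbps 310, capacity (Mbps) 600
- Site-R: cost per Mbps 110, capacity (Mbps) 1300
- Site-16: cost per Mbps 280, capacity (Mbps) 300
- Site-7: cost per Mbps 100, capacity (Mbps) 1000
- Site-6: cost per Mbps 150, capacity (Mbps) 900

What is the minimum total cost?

Cheapest first:
Site-4 (40): use full 600 — 900 Mbps to go.
Site-7 at 100: take 900 of its 1000 — requirement met.
Site-R, Site-6, Site-23, Site-16, Site-2: unused.
Cost = 600×40 + 900×100 = 114000.

114000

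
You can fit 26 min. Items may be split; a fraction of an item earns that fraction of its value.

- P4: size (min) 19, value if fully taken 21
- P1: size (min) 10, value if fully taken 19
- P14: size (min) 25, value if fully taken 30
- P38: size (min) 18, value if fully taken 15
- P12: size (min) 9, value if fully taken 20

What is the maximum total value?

Sort by value density: P12 20/9≈2.22, P1 19/10≈1.9, P14 30/25≈1.2, P4 21/19≈1.11, P38 15/18≈0.833.
All 9 min of P12 fit (value 20) → 17 remain.
P1: take in full, 10 min for value 19 → 7 left.
Fill the last 7 min with part of P14: 7/25 of it earns 8.4.
Total value = 47.4.

47.4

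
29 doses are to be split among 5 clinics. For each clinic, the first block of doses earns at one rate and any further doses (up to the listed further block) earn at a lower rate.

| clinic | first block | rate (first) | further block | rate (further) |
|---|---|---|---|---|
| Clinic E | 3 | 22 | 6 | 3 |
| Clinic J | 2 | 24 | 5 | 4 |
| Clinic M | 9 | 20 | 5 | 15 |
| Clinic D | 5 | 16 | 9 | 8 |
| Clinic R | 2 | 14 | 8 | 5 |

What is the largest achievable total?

501

Rank every tier by rate: Clinic J/first 24 > Clinic E/first 22 > Clinic M/first 20 > Clinic D/first 16 > Clinic M/second 15 > Clinic R/first 14 > Clinic D/second 8 > Clinic R/second 5 > Clinic J/second 4 > Clinic E/second 3.
Clinic J/first (24): +2 ; 27 left.
Clinic E first at 22: fill all 3 ; 24 left.
Fill Clinic M first block (9 at 20) ; 15 left.
Clinic D/first (16): +5 ; 10 left.
Clinic M/second (15): +5 ; 5 left.
Clinic R/first (14): +2 ; 3 left.
Clinic D second at 8: only 3 left, fill 3.
Total = 24×2 + 22×3 + 20×9 + 16×5 + 15×5 + 14×2 + 8×3 = 501.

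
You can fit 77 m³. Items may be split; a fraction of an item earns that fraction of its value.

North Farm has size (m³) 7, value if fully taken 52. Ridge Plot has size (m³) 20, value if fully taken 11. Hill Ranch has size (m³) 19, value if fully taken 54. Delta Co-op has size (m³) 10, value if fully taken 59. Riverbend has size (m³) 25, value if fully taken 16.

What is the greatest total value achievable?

189.8

Best value per unit of size first: North Farm 52/7≈7.43, Delta Co-op 59/10≈5.9, Hill Ranch 54/19≈2.84, Riverbend 16/25≈0.64, Ridge Plot 11/20≈0.55.
Take all of North Farm (7 m³, value 52) → 70 m³ left.
Delta Co-op: take in full, 10 m³ for value 59 → 60 left.
Hill Ranch: take in full, 19 m³ for value 54 → 41 left.
Take all of Riverbend (25 m³, value 16) → 16 m³ left.
16 m³ left: a 16/20 share of Ridge Plot gives 11×16/20 = 8.8.
Total value = 189.8.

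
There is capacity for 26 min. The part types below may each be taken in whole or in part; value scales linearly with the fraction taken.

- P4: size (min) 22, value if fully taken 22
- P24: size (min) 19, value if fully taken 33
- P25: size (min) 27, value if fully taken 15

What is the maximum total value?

40

Rank by value-to-size ratio: P24 33/19≈1.74, P4 22/22≈1, P25 15/27≈0.556.
Take all of P24 (19 min, value 33) → 7 min left.
Fill the last 7 min with part of P4: 7/22 of it earns 7.
Total value = 40.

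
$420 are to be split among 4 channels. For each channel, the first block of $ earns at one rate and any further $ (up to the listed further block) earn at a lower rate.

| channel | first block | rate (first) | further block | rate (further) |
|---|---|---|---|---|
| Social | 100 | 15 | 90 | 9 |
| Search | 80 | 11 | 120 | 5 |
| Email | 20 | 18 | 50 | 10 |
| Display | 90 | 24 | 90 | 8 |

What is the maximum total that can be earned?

Rank every tier by rate: Display/tier1 24 > Email/tier1 18 > Social/tier1 15 > Search/tier1 11 > Email/tier2 10 > Social/tier2 9 > Display/tier2 8 > Search/tier2 5.
Display/tier1 (24): +90 ; 330 left.
Fill Email tier1 block (20 at 18) ; 310 left.
Social tier1 at 15: fill all 100 ; 210 left.
Fill Search tier1 block (80 at 11) ; 130 left.
Fill Email tier2 block (50 at 10) ; 80 left.
80 remain; put them into Social tier2 at 9.
Total = 24×90 + 18×20 + 15×100 + 11×80 + 10×50 + 9×80 = 6120.

6120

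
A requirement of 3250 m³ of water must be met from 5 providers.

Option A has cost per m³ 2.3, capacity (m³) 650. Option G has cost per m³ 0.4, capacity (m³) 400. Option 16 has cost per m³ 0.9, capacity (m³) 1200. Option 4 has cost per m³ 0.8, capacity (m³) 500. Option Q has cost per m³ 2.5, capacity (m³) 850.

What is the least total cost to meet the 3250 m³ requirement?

4385

Cheapest first:
Take 400 from Option G at 0.4 — need 2850 more.
Option 4 at 0.8: take all 500 m³ — 2350 still needed.
Take 1200 from Option 16 at 0.9 — need 1150 more.
Take 650 from Option A at 2.3 — need 500 more.
Take 500 from Option Q at 2.5 to finish.
Cost = 400×0.4 + 500×0.8 + 1200×0.9 + 650×2.3 + 500×2.5 = 4385.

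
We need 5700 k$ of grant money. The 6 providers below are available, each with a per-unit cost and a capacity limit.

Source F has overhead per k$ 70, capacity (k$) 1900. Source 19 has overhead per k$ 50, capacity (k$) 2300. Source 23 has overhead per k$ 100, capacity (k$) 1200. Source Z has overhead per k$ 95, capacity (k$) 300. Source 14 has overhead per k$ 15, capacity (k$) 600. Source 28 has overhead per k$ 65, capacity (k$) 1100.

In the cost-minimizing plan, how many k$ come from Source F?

1700

Fill from the cheapest provider first.
Source 14 at 15: take all 600 k$ → 5100 still needed.
Source 19 (50): use full 2300 → 2800 k$ to go.
Source 28 (65): use full 1100 → 1700 k$ to go.
Take 1700 from Source F at 70 to finish.
Source Z, Source 23: unused.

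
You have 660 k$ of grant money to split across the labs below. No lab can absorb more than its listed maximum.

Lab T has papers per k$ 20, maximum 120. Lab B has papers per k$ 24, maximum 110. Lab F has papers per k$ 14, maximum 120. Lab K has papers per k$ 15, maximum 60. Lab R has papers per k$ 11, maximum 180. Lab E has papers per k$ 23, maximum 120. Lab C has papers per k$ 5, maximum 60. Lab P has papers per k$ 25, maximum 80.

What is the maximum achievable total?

Order the labs by papers per k$: Lab P 25 > Lab B 24 > Lab E 23 > Lab T 20 > Lab K 15 > Lab F 14 > Lab R 11 > Lab C 5.
Give Lab P 80 to hit its cap of 80 — 580 left.
Lab B: +110 to 110 (cap) — 470 left.
Lab E takes 120 to reach its cap of 120 — 350 left.
Give Lab T 120 to hit its cap of 120 — 230 left.
Lab K: +60 to 60 (cap) — 170 left.
Lab F takes 120 to reach its cap of 120 — 50 left.
Only 50 left; Lab R takes them to reach 50.
Total = 20×120 + 24×110 + 14×120 + 15×60 + 11×50 + 23×120 + 25×80 = 12930.

12930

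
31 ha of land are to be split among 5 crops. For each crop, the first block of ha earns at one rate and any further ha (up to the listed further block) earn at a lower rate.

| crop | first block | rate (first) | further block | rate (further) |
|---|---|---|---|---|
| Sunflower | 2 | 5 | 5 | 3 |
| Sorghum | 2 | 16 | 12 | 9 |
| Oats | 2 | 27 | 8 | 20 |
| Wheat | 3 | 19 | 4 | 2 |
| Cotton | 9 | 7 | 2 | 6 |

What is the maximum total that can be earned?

Rank every tier by rate: Oats/T1 27 > Oats/T2 20 > Wheat/T1 19 > Sorghum/T1 16 > Sorghum/T2 9 > Cotton/T1 7 > Cotton/T2 6 > Sunflower/T1 5 > Sunflower/T2 3 > Wheat/T2 2.
Oats/T1 (27): +2 ; 29 left.
Oats/T2 (20): +8 ; 21 left.
Fill Wheat T1 block (3 at 19) ; 18 left.
Sorghum/T1 (16): +2 ; 16 left.
Sorghum T2 at 9: fill all 12 ; 4 left.
Cotton T1 at 7: only 4 left, fill 4.
Total = 27×2 + 20×8 + 19×3 + 16×2 + 9×12 + 7×4 = 439.

439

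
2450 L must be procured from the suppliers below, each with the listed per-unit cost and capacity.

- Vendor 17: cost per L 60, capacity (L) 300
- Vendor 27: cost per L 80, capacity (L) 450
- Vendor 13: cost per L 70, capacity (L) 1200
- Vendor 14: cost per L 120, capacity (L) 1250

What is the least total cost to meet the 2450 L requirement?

Use suppliers in increasing cost order.
Vendor 17 (60): use full 300 — 2150 L to go.
Vendor 13 at 70: take all 1200 L — 950 still needed.
Vendor 27 at 80: take all 450 L — 500 still needed.
Vendor 14 at 120: take 500 of its 1250 — requirement met.
Cost = 300×60 + 1200×70 + 450×80 + 500×120 = 198000.

198000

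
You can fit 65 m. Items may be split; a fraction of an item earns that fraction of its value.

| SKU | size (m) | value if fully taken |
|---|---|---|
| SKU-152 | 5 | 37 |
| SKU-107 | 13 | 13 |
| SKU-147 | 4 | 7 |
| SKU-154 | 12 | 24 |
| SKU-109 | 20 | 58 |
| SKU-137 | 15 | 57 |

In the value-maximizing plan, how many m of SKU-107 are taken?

Sort by value density: SKU-152 37/5≈7.4, SKU-137 57/15≈3.8, SKU-109 58/20≈2.9, SKU-154 24/12≈2, SKU-147 7/4≈1.75, SKU-107 13/13≈1.
All 5 m of SKU-152 fit (value 37) — 60 remain.
Take all of SKU-137 (15 m, value 57) — 45 m left.
SKU-109: take in full, 20 m for value 58 — 25 left.
SKU-154: take in full, 12 m for value 24 — 13 left.
All 4 m of SKU-147 fit (value 7) — 9 remain.
Fill the last 9 m with part of SKU-107: 9/13 of it earns 9.

9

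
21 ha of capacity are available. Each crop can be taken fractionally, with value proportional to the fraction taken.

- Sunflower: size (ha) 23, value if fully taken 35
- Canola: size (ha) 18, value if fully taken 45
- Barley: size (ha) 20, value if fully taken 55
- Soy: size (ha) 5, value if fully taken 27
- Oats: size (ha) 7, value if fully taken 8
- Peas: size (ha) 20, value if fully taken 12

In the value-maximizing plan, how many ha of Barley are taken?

Best value per unit of size first: Soy 27/5≈5.4, Barley 55/20≈2.75, Canola 45/18≈2.5, Sunflower 35/23≈1.52, Oats 8/7≈1.14, Peas 12/20≈0.6.
Soy: take in full, 5 ha for value 27 ; 16 left.
Only 16 ha remain; take 16/20 of Barley for value 55×16/20 = 44.

16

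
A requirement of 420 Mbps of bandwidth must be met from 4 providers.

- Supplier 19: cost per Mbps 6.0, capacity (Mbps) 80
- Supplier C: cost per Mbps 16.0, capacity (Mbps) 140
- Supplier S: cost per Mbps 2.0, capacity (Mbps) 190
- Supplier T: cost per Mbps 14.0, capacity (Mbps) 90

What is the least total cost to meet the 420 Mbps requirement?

3080

Use providers in increasing cost order.
Take 190 from Supplier S at 2.0 → need 230 more.
Take 80 from Supplier 19 at 6.0 → need 150 more.
Supplier T (14.0): use full 90 → 60 Mbps to go.
Supplier C at 16.0: take 60 of its 140 → requirement met.
Cost = 190×2.0 + 80×6.0 + 90×14.0 + 60×16.0 = 3080.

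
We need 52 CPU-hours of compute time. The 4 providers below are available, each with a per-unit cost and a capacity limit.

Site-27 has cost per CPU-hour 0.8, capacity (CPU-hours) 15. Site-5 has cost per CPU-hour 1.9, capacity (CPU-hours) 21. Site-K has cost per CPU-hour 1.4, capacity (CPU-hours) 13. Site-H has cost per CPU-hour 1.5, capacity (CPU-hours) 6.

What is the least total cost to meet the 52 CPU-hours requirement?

Fill from the cheapest provider first.
Site-27 (0.8): use full 15 ; 37 CPU-hours to go.
Site-K at 1.4: take all 13 CPU-hours ; 24 still needed.
Site-H (1.5): use full 6 ; 18 CPU-hours to go.
Take 18 from Site-5 at 1.9 to finish.
Cost = 15×0.8 + 13×1.4 + 6×1.5 + 18×1.9 = 73.4.

73.4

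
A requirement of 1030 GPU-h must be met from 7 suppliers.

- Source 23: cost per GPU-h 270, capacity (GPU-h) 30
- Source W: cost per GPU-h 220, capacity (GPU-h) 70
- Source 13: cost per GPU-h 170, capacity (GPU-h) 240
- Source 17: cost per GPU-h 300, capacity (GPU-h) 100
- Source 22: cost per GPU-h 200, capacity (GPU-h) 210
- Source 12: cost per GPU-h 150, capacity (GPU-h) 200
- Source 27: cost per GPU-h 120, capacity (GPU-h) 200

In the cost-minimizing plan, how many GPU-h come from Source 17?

Fill from the cheapest supplier first.
Source 27 (120): use full 200 ; 830 GPU-h to go.
Take 200 from Source 12 at 150 ; need 630 more.
Source 13 (170): use full 240 ; 390 GPU-h to go.
Take 210 from Source 22 at 200 ; need 180 more.
Source W at 220: take all 70 GPU-h ; 110 still needed.
Source 23 (270): use full 30 ; 80 GPU-h to go.
Source 17 (300): take the remaining 80 ; done.

80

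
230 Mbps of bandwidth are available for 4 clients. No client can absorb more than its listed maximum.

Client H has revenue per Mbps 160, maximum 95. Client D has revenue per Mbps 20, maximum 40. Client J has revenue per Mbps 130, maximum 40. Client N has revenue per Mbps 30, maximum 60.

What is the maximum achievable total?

22900

Highest revenue per Mbps first: Client H 160 > Client J 130 > Client N 30 > Client D 20.
Client H: +95 to 95 (cap) → 135 left.
Give Client J 40 to hit its cap of 40 → 95 left.
Give Client N 60 to hit its cap of 60 → 35 left.
Client D has room for 40 but only 35 remain, so it gets 35.
Total = 160×95 + 20×35 + 130×40 + 30×60 = 22900.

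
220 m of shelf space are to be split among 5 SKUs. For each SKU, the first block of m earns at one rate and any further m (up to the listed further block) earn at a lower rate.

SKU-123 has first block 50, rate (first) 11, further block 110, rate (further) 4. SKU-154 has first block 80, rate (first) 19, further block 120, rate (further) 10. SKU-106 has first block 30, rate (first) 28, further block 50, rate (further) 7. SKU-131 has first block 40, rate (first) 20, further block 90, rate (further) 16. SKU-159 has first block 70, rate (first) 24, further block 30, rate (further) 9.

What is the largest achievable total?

4840

Order all 10 blocks by rate: SKU-106/first 28 > SKU-159/first 24 > SKU-131/first 20 > SKU-154/first 19 > SKU-131/second 16 > SKU-123/first 11 > SKU-154/second 10 > SKU-159/second 9 > SKU-106/second 7 > SKU-123/second 4.
SKU-106 first at 28: fill all 30 — 190 left.
SKU-159/first (24): +70 — 120 left.
Fill SKU-131 first block (40 at 20) — 80 left.
SKU-154 first at 19: fill all 80 — 0 left.
Total = 28×30 + 24×70 + 20×40 + 19×80 = 4840.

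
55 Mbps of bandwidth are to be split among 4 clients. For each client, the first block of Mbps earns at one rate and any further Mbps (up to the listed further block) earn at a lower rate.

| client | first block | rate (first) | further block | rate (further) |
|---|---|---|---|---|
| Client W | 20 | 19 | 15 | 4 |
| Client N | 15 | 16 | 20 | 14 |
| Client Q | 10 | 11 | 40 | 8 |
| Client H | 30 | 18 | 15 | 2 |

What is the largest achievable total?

1000

Treat each block as its own option and order by rate: Client W/tier1 19 > Client H/tier1 18 > Client N/tier1 16 > Client N/tier2 14 > Client Q/tier1 11 > Client Q/tier2 8 > Client W/tier2 4 > Client H/tier2 2.
Fill Client W tier1 block (20 at 19) — 35 left.
Client H tier1 at 18: fill all 30 — 5 left.
Client N/tier1: +5 of 15 at 16; pool empty.
Total = 19×20 + 18×30 + 16×5 = 1000.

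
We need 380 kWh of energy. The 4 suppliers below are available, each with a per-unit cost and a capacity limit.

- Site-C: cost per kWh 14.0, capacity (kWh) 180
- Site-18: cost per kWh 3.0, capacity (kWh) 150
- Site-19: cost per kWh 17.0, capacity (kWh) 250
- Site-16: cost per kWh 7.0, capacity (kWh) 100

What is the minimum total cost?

2970

Use suppliers in increasing cost order.
Site-18 at 3.0: take all 150 kWh ; 230 still needed.
Take 100 from Site-16 at 7.0 ; need 130 more.
Take 130 from Site-C at 14.0 to finish.
Site-19: unused.
Cost = 150×3.0 + 100×7.0 + 130×14.0 = 2970.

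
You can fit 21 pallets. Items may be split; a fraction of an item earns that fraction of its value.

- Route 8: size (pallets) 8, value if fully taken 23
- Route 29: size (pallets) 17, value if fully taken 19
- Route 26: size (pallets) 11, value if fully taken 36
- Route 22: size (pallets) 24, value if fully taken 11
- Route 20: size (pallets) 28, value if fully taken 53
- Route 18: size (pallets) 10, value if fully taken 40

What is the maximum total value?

Best value per unit of size first: Route 18 40/10≈4, Route 26 36/11≈3.27, Route 8 23/8≈2.88, Route 20 53/28≈1.89, Route 29 19/17≈1.12, Route 22 11/24≈0.458.
All 10 pallets of Route 18 fit (value 40) ; 11 remain.
Take all of Route 26 (11 pallets, value 36) ; 0 pallets left.
Total value = 76.

76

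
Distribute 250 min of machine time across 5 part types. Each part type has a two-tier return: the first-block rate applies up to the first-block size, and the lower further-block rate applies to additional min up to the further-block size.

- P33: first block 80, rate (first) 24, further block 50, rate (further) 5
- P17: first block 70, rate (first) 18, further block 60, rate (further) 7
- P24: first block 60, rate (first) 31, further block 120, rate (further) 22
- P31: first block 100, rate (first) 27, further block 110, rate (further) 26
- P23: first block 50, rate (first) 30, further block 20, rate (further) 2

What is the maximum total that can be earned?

Order all 10 blocks by rate: P24/tier1 31 > P23/tier1 30 > P31/tier1 27 > P31/tier2 26 > P33/tier1 24 > P24/tier2 22 > P17/tier1 18 > P17/tier2 7 > P33/tier2 5 > P23/tier2 2.
P24/tier1 (31): +60 — 190 left.
P23/tier1 (30): +50 — 140 left.
Fill P31 tier1 block (100 at 27) — 40 left.
P31/tier2: +40 of 110 at 26; pool empty.
Total = 31×60 + 30×50 + 27×100 + 26×40 = 7100.

7100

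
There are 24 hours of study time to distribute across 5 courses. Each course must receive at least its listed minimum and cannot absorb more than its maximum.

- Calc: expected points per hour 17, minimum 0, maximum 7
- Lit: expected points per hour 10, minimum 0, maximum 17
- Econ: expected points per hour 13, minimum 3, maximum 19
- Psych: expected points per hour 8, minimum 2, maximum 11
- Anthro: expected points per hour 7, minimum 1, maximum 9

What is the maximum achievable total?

324

Meeting every minimum uses 0+0+3+2+1 = 6 hours, leaving 18.
Highest expected points per hour first: Calc 17 > Econ 13 > Lit 10 > Psych 8 > Anthro 7.
Calc takes 7 more to reach its cap of 7 → 11 left.
Econ: +11 (room for 16) → 14. Pool exhausted.
Total = 17×7 + 13×14 + 8×2 + 7×1 = 324.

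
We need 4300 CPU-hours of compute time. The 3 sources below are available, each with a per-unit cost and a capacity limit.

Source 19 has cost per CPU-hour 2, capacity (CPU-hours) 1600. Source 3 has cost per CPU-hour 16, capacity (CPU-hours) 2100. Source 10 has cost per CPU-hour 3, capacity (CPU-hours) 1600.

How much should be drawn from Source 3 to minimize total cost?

1100

Use sources in increasing cost order.
Take 1600 from Source 19 at 2 — need 2700 more.
Take 1600 from Source 10 at 3 — need 1100 more.
Take 1100 from Source 3 at 16 to finish.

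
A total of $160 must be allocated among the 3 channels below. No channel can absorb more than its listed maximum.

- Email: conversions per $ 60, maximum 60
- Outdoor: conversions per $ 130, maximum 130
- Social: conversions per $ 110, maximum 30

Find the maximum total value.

20200

Rank by conversions per $: Outdoor 130 > Social 110 > Email 60.
Outdoor takes 130 to reach its cap of 130 ; 30 left.
Social: +30 to 30 (cap) ; 0 left.
Total = 130×130 + 110×30 = 20200.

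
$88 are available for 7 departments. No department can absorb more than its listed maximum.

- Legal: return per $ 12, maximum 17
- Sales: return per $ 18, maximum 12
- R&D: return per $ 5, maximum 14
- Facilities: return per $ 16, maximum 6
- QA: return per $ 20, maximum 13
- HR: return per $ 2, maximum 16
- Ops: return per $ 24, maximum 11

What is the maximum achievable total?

1140

Order the departments by return per $: Ops 24 > QA 20 > Sales 18 > Facilities 16 > Legal 12 > R&D 5 > HR 2.
Ops: +11 to 11 (cap) → 77 left.
Give QA 13 to hit its cap of 13 → 64 left.
Give Sales 12 to hit its cap of 12 → 52 left.
Facilities: +6 to 6 (cap) → 46 left.
Legal takes 17 to reach its cap of 17 → 29 left.
R&D: +14 to 14 (cap) → 15 left.
HR: +15 (room for 16) → 15. Pool exhausted.
Total = 12×17 + 18×12 + 5×14 + 16×6 + 20×13 + 2×15 + 24×11 = 1140.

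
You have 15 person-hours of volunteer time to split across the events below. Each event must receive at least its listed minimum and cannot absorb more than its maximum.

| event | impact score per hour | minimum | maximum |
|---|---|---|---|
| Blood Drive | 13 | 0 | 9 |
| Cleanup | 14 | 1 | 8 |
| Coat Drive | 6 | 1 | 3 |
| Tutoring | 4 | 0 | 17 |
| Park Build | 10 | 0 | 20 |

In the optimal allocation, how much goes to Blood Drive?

Meeting every minimum uses 0+1+1+0+0 = 2 person-hours, leaving 13.
Rank by impact score per hour: Cleanup 14 > Blood Drive 13 > Park Build 10 > Coat Drive 6 > Tutoring 4.
Give Cleanup 7 more to hit its cap of 8 — 6 left.
Blood Drive has room for 9 more but only 6 remain, so it gets 6.

6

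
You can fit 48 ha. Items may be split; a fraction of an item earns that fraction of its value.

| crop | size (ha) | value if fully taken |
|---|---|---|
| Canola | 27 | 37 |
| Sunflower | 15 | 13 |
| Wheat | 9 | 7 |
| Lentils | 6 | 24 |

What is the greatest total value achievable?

Best value per unit of size first: Lentils 24/6≈4, Canola 37/27≈1.37, Sunflower 13/15≈0.867, Wheat 7/9≈0.778.
All 6 ha of Lentils fit (value 24) ; 42 remain.
Take all of Canola (27 ha, value 37) ; 15 ha left.
All 15 ha of Sunflower fit (value 13) ; 0 remain.
Total value = 74.

74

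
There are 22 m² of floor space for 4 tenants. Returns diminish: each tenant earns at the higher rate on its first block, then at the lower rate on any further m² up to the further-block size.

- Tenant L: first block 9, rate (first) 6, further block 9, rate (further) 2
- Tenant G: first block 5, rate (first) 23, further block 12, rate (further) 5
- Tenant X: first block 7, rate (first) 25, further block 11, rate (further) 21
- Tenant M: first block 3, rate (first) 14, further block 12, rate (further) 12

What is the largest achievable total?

Treat each block as its own option and order by rate: Tenant X/tier1 25 > Tenant G/tier1 23 > Tenant X/tier2 21 > Tenant M/tier1 14 > Tenant M/tier2 12 > Tenant L/tier1 6 > Tenant G/tier2 5 > Tenant L/tier2 2.
Fill Tenant X tier1 block (7 at 25) ; 15 left.
Fill Tenant G tier1 block (5 at 23) ; 10 left.
Tenant X tier2 at 21: only 10 left, fill 10.
Total = 25×7 + 23×5 + 21×10 = 500.

500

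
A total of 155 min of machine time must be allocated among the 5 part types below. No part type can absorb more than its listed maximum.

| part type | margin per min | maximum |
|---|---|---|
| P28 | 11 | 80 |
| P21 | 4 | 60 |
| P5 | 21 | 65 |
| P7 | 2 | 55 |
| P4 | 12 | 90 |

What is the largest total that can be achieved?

2445

Order the part types by margin per min: P5 21 > P4 12 > P28 11 > P21 4 > P7 2.
P5: +65 to 65 (cap) → 90 left.
P4 takes 90 to reach its cap of 90 → 0 left.
Total = 21×65 + 12×90 = 2445.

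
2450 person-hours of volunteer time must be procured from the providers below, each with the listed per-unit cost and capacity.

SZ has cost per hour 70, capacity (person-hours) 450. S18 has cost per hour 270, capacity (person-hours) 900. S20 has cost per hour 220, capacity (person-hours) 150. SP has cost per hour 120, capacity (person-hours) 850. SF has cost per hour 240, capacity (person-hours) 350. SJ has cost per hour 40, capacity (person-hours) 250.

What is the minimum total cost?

Use providers in increasing cost order.
SJ (40): use full 250 → 2200 person-hours to go.
SZ at 70: take all 450 person-hours → 1750 still needed.
Take 850 from SP at 120 → need 900 more.
S20 (220): use full 150 → 750 person-hours to go.
SF (240): use full 350 → 400 person-hours to go.
Take 400 from S18 at 270 to finish.
Cost = 250×40 + 450×70 + 850×120 + 150×220 + 350×240 + 400×270 = 368500.

368500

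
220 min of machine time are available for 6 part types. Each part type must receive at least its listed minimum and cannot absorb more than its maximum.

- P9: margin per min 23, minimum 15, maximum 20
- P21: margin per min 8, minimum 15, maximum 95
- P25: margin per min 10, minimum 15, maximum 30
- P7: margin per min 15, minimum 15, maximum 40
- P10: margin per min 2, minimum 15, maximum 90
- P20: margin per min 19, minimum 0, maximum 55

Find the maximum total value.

2915

Meeting every minimum uses 15+15+15+15+15+0 = 75 min, leaving 145.
Rank by margin per min: P9 23 > P20 19 > P7 15 > P25 10 > P21 8 > P10 2.
Give P9 5 more to hit its cap of 20 ; 140 left.
P20: +55 to 55 (cap) ; 85 left.
Give P7 25 more to hit its cap of 40 ; 60 left.
Give P25 15 more to hit its cap of 30 ; 45 left.
Only 45 left; P21 takes them to reach 60.
Total = 23×20 + 8×60 + 10×30 + 15×40 + 2×15 + 19×55 = 2915.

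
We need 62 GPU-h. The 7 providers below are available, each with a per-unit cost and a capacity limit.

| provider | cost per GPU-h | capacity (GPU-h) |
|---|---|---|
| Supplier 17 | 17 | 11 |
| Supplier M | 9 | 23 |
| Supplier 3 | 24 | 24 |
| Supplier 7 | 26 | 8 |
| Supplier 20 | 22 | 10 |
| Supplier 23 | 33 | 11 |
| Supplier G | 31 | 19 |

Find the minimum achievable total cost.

Use providers in increasing cost order.
Supplier M (9): use full 23 → 39 GPU-h to go.
Take 11 from Supplier 17 at 17 → need 28 more.
Take 10 from Supplier 20 at 22 → need 18 more.
Supplier 3 (24): take the remaining 18 → done.
Supplier 7, Supplier G, Supplier 23: unused.
Cost = 23×9 + 11×17 + 10×22 + 18×24 = 1046.

1046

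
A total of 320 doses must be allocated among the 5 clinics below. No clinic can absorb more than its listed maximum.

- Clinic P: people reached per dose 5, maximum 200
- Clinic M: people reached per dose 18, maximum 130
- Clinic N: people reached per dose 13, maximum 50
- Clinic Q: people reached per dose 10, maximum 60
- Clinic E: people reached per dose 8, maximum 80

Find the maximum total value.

Rank by people reached per dose: Clinic M 18 > Clinic N 13 > Clinic Q 10 > Clinic E 8 > Clinic P 5.
Clinic M takes 130 to reach its cap of 130 — 190 left.
Clinic N: +50 to 50 (cap) — 140 left.
Clinic Q: +60 to 60 (cap) — 80 left.
Clinic E takes 80 to reach its cap of 80 — 0 left.
Total = 18×130 + 13×50 + 10×60 + 8×80 = 4230.

4230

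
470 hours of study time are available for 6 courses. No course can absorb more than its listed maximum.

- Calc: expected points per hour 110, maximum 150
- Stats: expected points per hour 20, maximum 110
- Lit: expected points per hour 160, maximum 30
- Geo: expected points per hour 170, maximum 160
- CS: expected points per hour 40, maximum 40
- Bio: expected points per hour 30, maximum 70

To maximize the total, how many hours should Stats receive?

20

Rank by expected points per hour: Geo 170 > Lit 160 > Calc 110 > CS 40 > Bio 30 > Stats 20.
Geo takes 160 to reach its cap of 160 — 310 left.
Lit: +30 to 30 (cap) — 280 left.
Give Calc 150 to hit its cap of 150 — 130 left.
CS: +40 to 40 (cap) — 90 left.
Bio takes 70 to reach its cap of 70 — 20 left.
Stats: +20 (room for 110) → 20. Pool exhausted.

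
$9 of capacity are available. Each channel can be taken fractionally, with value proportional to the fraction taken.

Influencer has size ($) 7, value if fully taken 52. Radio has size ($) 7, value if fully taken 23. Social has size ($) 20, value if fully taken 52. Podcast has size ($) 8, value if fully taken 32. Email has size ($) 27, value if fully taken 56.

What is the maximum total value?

60

Rank by value-to-size ratio: Influencer 52/7≈7.43, Podcast 32/8≈4, Radio 23/7≈3.29, Social 52/20≈2.6, Email 56/27≈2.07.
Influencer: take in full, 7 $ for value 52 → 2 left.
Only 2 $ remain; take 2/8 of Podcast for value 32×2/8 = 8.
Total value = 60.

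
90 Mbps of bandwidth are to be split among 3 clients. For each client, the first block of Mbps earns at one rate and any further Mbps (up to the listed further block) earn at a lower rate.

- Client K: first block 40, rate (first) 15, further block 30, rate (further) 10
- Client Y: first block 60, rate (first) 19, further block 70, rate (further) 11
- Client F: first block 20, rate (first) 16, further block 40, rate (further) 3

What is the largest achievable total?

Rank every tier by rate: Client Y/first 19 > Client F/first 16 > Client K/first 15 > Client Y/second 11 > Client K/second 10 > Client F/second 3.
Client Y first at 19: fill all 60 ; 30 left.
Client F first at 16: fill all 20 ; 10 left.
10 remain; put them into Client K first at 15.
Total = 19×60 + 16×20 + 15×10 = 1610.

1610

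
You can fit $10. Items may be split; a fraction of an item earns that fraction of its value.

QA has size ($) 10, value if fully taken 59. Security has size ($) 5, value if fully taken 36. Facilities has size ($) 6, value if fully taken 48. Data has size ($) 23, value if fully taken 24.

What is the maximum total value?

Best value per unit of size first: Facilities 48/6≈8, Security 36/5≈7.2, QA 59/10≈5.9, Data 24/23≈1.04.
Facilities: take in full, 6 $ for value 48 → 4 left.
4 $ left: a 4/5 share of Security gives 36×4/5 = 28.8.
Total value = 76.8.

76.8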